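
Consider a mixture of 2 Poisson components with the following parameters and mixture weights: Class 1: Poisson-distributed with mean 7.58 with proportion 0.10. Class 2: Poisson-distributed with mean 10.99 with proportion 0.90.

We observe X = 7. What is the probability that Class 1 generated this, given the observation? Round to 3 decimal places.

0.200

The responsibility of component k is w_k f_k(x) divided by Σ_j w_j f_j(x).
Evaluate each component's likelihood at the observed value:
  f_1 = 0.145647
  f_2 = 0.0648122
Unnormalised posteriors:
  w_1·f_1 = 0.10 × 0.145647 = 0.0145647
  w_2·f_2 = 0.90 × 0.0648122 = 0.058331
Marginal: 0.0145647 + 0.058331 = 0.0728957
P(Class 1 | the observation) ≈ 0.200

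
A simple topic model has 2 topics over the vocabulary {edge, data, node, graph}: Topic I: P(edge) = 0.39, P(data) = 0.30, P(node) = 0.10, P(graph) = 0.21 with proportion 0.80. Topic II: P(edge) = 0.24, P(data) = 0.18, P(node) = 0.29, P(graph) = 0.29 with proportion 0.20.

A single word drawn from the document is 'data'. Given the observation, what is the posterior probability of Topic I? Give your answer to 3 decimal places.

By Bayes' theorem, P(k | x) = π_k f_k(x) / Σ_j π_j f_j(x).
Categorical probabilities:
  f_I = P(data | comp) = 0.30
  f_II = P(data | comp) = 0.18
Prior × likelihood for each component:
  π_I·f_I = 0.80 × 0.3 = 0.24
  π_II·f_II = 0.20 × 0.18 = 0.036
Evidence: 0.24 + 0.036 = 0.276
So the posterior for Topic I is 0.24 / 0.276 ≈ 0.870.

0.870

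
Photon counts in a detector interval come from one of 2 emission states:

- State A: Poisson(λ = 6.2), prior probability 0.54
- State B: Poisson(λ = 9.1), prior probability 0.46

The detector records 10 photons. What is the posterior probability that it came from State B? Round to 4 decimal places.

0.6850

By Bayes' theorem, P(k | x) = P(Z=k) f_k(x) / Σ_j P(Z=j) f_j(x).
Component likelihoods at x = 10 photons:
  f_A = e^(−6.2)·6.2^10/10! = 0.0469384
  f_B = e^(−9.1)·9.1^10/10! = 0.119832
Unnormalised posteriors:
  P(Z=A)·f_A = 0.54 × 0.0469384 = 0.0253467
  P(Z=B)·f_B = 0.46 × 0.119832 = 0.0551225
Denominator: 0.0253467 + 0.0551225 = 0.0804692
Responsibility of State B: 0.0551225 / 0.0804692 ≈ 0.6850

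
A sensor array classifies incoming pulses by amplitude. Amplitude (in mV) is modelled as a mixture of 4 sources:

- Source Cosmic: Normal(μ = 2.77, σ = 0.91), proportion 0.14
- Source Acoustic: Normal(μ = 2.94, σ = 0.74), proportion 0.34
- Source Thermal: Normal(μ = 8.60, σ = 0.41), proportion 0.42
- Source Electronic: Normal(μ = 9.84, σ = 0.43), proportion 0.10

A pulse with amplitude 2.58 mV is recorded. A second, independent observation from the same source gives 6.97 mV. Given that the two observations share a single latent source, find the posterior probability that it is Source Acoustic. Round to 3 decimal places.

0.049

Posterior ∝ prior × likelihood, so P(k | x) ∝ π_k f_k(x); normalise over all components.
Since both observations come from the same component, the likelihood for component k is f_k(x₁)·f_k(x₂).
  p_Cosmic = [(1/(0.91·√(2π)))·exp(−(2.58−2.77)²/(2·0.91²)) = 0.438398·exp(-0.02180) = 0.428946] × [1.03812e-05] = 4.45297e-06
  p_Acoustic = [(1/(0.74·√(2π)))·exp(−(2.58−2.94)²/(2·0.74²)) = 0.539111·exp(-0.11833) = 0.478946] × [1.95639e-07] = 9.37002e-08
  p_Thermal = [(1/(0.41·√(2π)))·exp(−(2.58−8.60)²/(2·0.41²)) = 0.973030·exp(-107.79417) = 1.49181e-47] × [0.000359759] = 5.36691e-51
  p_Electronic = [(1/(0.43·√(2π)))·exp(−(2.58−9.84)²/(2·0.43²)) = 0.927773·exp(-142.53002) = 1.168e-62] × [1.96787e-10] = 2.29847e-72
Multiply by the mixture weights:
  π_Cosmic·p_Cosmic = 0.14 × 4.45297e-06 = 6.23415e-07
  π_Acoustic·p_Acoustic = 0.34 × 9.37002e-08 = 3.18581e-08
  π_Thermal·p_Thermal = 0.42 × 5.36691e-51 = 2.2541e-51
  π_Electronic·p_Electronic = 0.10 × 2.29847e-72 = 2.29847e-73
Evidence: 6.23415e-07 + 3.18581e-08 + 2.2541e-51 + 2.29847e-73 = 6.55273e-07
P(Source Acoustic | x₁, x₂) ≈ 0.049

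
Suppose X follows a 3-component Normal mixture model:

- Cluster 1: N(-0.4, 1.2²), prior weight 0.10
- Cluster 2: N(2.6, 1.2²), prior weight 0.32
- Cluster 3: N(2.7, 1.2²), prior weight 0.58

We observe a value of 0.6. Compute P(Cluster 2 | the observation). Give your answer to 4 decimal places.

0.2892

P(component k | x) = w_k·f_k(x) / marginal(x), where marginal(x) = Σ_j w_j·f_j(x).
Normal densities:
  L_1 = 0.234927
  L_2 = 0.0828976
  L_3 = 0.0718978
Weight by the priors:
  w_1·L_1 = 0.10 × 0.234927 = 0.0234927
  w_2·L_2 = 0.32 × 0.0828976 = 0.0265272
  w_3·L_3 = 0.58 × 0.0718978 = 0.0417007
Denominator: 0.0234927 + 0.0265272 + 0.0417007 = 0.0917206
So the posterior for Cluster 2 is 0.0265272 / 0.0917206 ≈ 0.2892.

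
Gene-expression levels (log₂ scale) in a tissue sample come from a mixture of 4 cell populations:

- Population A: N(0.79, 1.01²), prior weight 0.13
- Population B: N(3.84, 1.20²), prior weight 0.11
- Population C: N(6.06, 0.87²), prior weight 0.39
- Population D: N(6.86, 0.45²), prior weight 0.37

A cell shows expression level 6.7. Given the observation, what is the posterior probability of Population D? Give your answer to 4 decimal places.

Posterior ∝ prior × likelihood, so P(k | x) ∝ w_k f_k(x); normalise over all components.
Normal densities:
  f_A = (1/(1.01·√(2π)))·exp(−(6.7−0.79)²/(2·1.01²)) = 0.394992·exp(-17.11994) = 1.45042e-08
  f_B = (1/(1.20·√(2π)))·exp(−(6.7−3.84)²/(2·1.20²)) = 0.332452·exp(-2.84014) = 0.019421
  f_C = (1/(0.87·√(2π)))·exp(−(6.7−6.06)²/(2·0.87²)) = 0.458554·exp(-0.27058) = 0.349849
  f_D = (1/(0.45·√(2π)))·exp(−(6.7−6.86)²/(2·0.45²)) = 0.886538·exp(-0.06321) = 0.832235
Multiply by the mixture weights:
  w_A·f_A = 0.13 × 1.45042e-08 = 1.88555e-09
  w_B·f_B = 0.11 × 0.019421 = 0.00213631
  w_C·f_C = 0.39 × 0.349849 = 0.136441
  w_D·f_D = 0.37 × 0.832235 = 0.307927
Denominator: 1.88555e-09 + 0.00213631 + 0.136441 + 0.307927 = 0.446504
P(Population D | data) = 0.307927 / 0.446504 ≈ 0.6896

0.6896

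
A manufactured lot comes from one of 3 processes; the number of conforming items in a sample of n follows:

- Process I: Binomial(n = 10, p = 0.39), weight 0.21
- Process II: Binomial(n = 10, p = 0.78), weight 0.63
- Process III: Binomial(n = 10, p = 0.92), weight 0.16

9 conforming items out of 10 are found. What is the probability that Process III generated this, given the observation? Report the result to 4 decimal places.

Posterior ∝ prior × likelihood, so P(k | x) ∝ π_k f_k(x); normalise over all components.
Binomial probabilities:
  p_I = C(10,9)·0.39^9·0.61^1 = 10·0.000208728·0.61 = 0.00127324
  p_II = C(10,9)·0.78^9·0.22^1 = 10·0.106869·0.22 = 0.235112
  p_III = C(10,9)·0.92^9·0.08^1 = 10·0.472161·0.08 = 0.377729
Weight by the priors:
  π_I·p_I = 0.21 × 0.00127324 = 0.000267381
  π_II·p_II = 0.63 × 0.235112 = 0.14812
  π_III·p_III = 0.16 × 0.377729 = 0.0604367
Marginal: 0.000267381 + 0.14812 + 0.0604367 = 0.208824
P(Process III | the observation) ≈ 0.2894

0.2894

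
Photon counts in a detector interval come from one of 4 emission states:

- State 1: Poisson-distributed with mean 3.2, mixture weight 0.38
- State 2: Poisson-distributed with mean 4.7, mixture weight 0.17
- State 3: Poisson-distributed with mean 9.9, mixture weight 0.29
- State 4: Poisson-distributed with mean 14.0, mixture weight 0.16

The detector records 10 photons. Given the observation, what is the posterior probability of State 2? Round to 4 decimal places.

0.0452

Posterior ∝ prior × likelihood, so P(k | x) ∝ P(Z=k) f_k(x); normalise over all components.
Poisson probabilities:
  p_1 = 0.00126472
  p_2 = 0.0131835
  p_3 = 0.125047
  p_4 = 0.0662818
Unnormalised posteriors:
  P(Z=1)·p_1 = 0.38 × 0.00126472 = 0.000480594
  P(Z=2)·p_2 = 0.17 × 0.0131835 = 0.0022412
  P(Z=3)·p_3 = 0.29 × 0.125047 = 0.0362637
  P(Z=4)·p_4 = 0.16 × 0.0662818 = 0.0106051
Evidence: 0.000480594 + 0.0022412 + 0.0362637 + 0.0106051 = 0.0495905
P(State 2 | data) ≈ 0.0452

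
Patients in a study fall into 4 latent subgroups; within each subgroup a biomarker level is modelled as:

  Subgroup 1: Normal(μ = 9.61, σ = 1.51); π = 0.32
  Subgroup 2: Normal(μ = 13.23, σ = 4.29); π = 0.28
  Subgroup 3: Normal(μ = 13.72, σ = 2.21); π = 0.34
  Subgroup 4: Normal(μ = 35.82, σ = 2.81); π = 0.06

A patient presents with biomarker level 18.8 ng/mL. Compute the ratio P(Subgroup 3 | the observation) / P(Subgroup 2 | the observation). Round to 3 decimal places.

0.390

The posterior odds equal the prior odds times the likelihood ratio: (π_i/π_j)·(f_i(x)/f_j(x)).
Evaluate each component's likelihood at the observed value:
  f_1 = 2.39158e-09
  f_2 = 0.0400308
  f_3 = 0.0128577
  f_4 = 1.53401e-09
Odds = (0.34/0.28) × (0.0128577/0.0400308) = 1.21429 × 0.321196 ≈ 0.390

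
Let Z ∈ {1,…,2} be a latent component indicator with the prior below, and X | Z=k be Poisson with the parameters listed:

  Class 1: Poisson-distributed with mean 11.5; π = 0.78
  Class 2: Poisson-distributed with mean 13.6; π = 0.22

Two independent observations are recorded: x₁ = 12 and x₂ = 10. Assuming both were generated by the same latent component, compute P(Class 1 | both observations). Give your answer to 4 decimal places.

0.8552

By Bayes' theorem, P(k | x) = P(Z=k) f_k(x) / Σ_j P(Z=j) f_j(x).
Since both observations come from the same component, the likelihood for component k is f_k(x₁)·f_k(x₂).
  p_1 = [0.113149] × [0.112935] = 0.0127785
  p_2 = [0.103687] × [0.0739982] = 0.00767266
Unnormalised posteriors:
  P(Z=1)·p_1 = 0.78 × 0.0127785 = 0.00996722
  P(Z=2)·p_2 = 0.22 × 0.00767266 = 0.00168799
Denominator: 0.00996722 + 0.00168799 = 0.0116552
Responsibility of Class 1: 0.00996722 / 0.0116552 ≈ 0.8552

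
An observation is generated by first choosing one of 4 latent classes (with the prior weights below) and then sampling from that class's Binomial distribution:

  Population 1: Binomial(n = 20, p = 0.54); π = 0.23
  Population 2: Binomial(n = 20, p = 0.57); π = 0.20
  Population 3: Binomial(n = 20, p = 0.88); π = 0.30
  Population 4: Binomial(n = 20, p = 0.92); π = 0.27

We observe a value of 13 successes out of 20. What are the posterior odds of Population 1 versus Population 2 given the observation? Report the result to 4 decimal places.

0.9130

Only the two components matter; the odds are (π_i f_i(x)) / (π_j f_j(x)).
Component likelihoods at x = 13 successes out of 20:
  p_1 = 0.11216
  p_2 = 0.141275
  p_3 = 0.00527178
  p_4 = 0.000549902
Odds = (0.23/0.20) × (0.11216/0.141275) = 1.15 × 0.79391 ≈ 0.9130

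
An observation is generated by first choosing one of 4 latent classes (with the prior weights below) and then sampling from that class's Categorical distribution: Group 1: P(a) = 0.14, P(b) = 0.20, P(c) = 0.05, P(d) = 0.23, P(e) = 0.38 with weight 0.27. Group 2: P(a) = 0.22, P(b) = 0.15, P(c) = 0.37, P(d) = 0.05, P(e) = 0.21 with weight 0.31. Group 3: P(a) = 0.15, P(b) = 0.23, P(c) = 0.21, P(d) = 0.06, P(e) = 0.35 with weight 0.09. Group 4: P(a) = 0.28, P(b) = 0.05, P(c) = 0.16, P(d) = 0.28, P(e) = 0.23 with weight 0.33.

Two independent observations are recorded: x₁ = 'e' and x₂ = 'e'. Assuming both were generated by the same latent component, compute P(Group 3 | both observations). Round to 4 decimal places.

0.1359

By Bayes' theorem, P(k | x) = π_k f_k(x) / Σ_j π_j f_j(x).
Since both observations come from the same component, the likelihood for component k is f_k(x₁)·f_k(x₂).
  p_1 = [0.38] × [0.38] = 0.1444
  p_2 = [0.21] × [0.21] = 0.0441
  p_3 = [0.35] × [0.35] = 0.1225
  p_4 = [0.23] × [0.23] = 0.0529
Prior × likelihood for each component:
  π_1·p_1 = 0.27 × 0.1444 = 0.038988
  π_2·p_2 = 0.31 × 0.0441 = 0.013671
  π_3·p_3 = 0.09 × 0.1225 = 0.011025
  π_4·p_4 = 0.33 × 0.0529 = 0.017457
Denominator: 0.038988 + 0.013671 + 0.011025 + 0.017457 = 0.081141
So the posterior for Group 3 is 0.011025 / 0.081141 ≈ 0.1359.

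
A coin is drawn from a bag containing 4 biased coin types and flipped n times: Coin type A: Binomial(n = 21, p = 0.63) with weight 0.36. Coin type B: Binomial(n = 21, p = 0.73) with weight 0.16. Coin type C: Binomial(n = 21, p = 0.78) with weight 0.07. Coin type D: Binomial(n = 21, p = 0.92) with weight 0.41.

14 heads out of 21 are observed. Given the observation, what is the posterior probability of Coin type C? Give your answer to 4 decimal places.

0.0681

Posterior ∝ prior × likelihood, so P(k | x) ∝ π_k f_k(x); normalise over all components.
Component likelihoods at x = 14 heads out of 21:
  p_A = C(21,14)·0.63^14·0.37^7 = 116280·0.00155156·0.000949319 = 0.171271
  p_B = C(21,14)·0.73^14·0.27^7 = 116280·0.0122045·0.000104604 = 0.148447
  p_C = C(21,14)·0.78^14·0.22^7 = 116280·0.0308549·2.49436e-05 = 0.0894928
  p_D = C(21,14)·0.92^14·0.08^7 = 116280·0.311193·2.09715e-08 = 0.000758865
Prior × likelihood for each component:
  π_A·p_A = 0.36 × 0.171271 = 0.0616577
  π_B·p_B = 0.16 × 0.148447 = 0.0237515
  π_C·p_C = 0.07 × 0.0894928 = 0.0062645
  π_D·p_D = 0.41 × 0.000758865 = 0.000311135
Sum: 0.0616577 + 0.0237515 + 0.0062645 + 0.000311135 = 0.0919848
Responsibility of Coin type C: 0.0062645 / 0.0919848 ≈ 0.0681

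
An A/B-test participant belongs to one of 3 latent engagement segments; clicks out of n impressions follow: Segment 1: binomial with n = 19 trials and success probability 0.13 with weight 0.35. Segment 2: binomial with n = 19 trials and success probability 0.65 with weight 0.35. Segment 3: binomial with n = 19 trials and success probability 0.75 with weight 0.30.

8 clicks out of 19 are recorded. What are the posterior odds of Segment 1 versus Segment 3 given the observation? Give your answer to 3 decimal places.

0.862

Only the two components matter; the odds are (P(Z=i) f_i(x)) / (P(Z=j) f_j(x)).
Binomial probabilities:
  p_1 = 0.00133253
  p_2 = 0.0232527
  p_3 = 0.00180405
Odds = (0.35/0.30) × (0.00133253/0.00180405) = 1.16667 × 0.738632 ≈ 0.862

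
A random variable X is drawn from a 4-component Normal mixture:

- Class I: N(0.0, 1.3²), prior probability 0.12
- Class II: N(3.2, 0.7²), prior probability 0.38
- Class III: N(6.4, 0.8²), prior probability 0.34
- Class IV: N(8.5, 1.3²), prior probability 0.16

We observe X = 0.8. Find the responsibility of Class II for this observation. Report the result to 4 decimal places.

Posterior ∝ prior × likelihood, so P(k | x) ∝ P(Z=k) f_k(x); normalise over all components.
Normal densities:
  L_I = (1/(1.3·√(2π)))·exp(−(0.8−0.0)²/(2·1.3²)) = 0.306879·exp(-0.18935) = 0.253941
  L_II = (1/(0.7·√(2π)))·exp(−(0.8−3.2)²/(2·0.7²)) = 0.569918·exp(-5.87755) = 0.0015967
  L_III = (1/(0.8·√(2π)))·exp(−(0.8−6.4)²/(2·0.8²)) = 0.498678·exp(-24.50000) = 1.14184e-11
  L_IV = (1/(1.3·√(2π)))·exp(−(0.8−8.5)²/(2·1.3²)) = 0.306879·exp(-17.54142) = 7.39307e-09
Unnormalised posteriors:
  P(Z=I)·L_I = 0.12 × 0.253941 = 0.030473
  P(Z=II)·L_II = 0.38 × 0.0015967 = 0.000606747
  P(Z=III)·L_III = 0.34 × 1.14184e-11 = 3.88226e-12
  P(Z=IV)·L_IV = 0.16 × 7.39307e-09 = 1.18289e-09
Sum: 0.030473 + 0.000606747 + 3.88226e-12 + 1.18289e-09 = 0.0310797
P(Class II | x) ≈ 0.0195

0.0195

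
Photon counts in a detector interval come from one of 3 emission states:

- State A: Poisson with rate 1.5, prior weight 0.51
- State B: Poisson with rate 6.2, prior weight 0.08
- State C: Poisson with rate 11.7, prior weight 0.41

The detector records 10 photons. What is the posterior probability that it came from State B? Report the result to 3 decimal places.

0.077

Apply Bayes' rule: the posterior for each component is proportional to its prior times its likelihood at x.
Poisson probabilities:
  p_A = e^(−1.5)·1.5^10/10! = 3.54575e-06
  p_B = e^(−6.2)·6.2^10/10! = 0.0469384
  p_C = e^(−11.7)·11.7^10/10! = 0.109863
Unnormalised posteriors:
  w_A·p_A = 0.51 × 3.54575e-06 = 1.80833e-06
  w_B·p_B = 0.08 × 0.0469384 = 0.00375507
  w_C·p_C = 0.41 × 0.109863 = 0.0450437
Normaliser: 1.80833e-06 + 0.00375507 + 0.0450437 = 0.0488006
So the posterior for State B is 0.00375507 / 0.0488006 ≈ 0.077.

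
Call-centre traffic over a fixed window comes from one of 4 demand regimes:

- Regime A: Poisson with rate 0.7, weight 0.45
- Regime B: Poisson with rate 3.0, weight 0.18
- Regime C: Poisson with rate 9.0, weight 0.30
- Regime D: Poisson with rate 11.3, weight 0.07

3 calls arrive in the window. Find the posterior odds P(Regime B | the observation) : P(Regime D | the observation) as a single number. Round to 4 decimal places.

Since P(k|x) ∝ P(Z=k) f_k(x), the posterior odds are P(Z=i) f_i(x) / (P(Z=j) f_j(x)).
Component likelihoods at x = 3 calls:
  f_A = e^(−0.7)·0.7^3/3! = 0.0283881
  f_B = e^(−3.0)·3.0^3/3! = 0.224042
  f_C = e^(−9.0)·9.0^3/3! = 0.0149943
  f_D = e^(−11.3)·11.3^3/3! = 0.00297548
Odds = (0.18/0.07) × (0.224042/0.00297548) = 2.57143 × 75.2961 ≈ 193.6186

193.6186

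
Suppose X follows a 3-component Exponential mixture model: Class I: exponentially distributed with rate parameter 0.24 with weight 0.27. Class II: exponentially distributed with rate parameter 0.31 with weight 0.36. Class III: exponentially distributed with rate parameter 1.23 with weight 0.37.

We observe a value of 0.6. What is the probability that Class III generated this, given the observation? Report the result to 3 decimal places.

0.594

Apply Bayes' rule: the posterior for each component is proportional to its prior times its likelihood at x.
Evaluate each component's likelihood at the observed value:
  p_I = 0.24·e^(−0.24·0.6) = 0.24·e^(−0.1440) = 0.207813
  p_II = 0.31·e^(−0.31·0.6) = 0.31·e^(−0.1860) = 0.257385
  p_III = 1.23·e^(−1.23·0.6) = 1.23·e^(−0.7380) = 0.588025
Prior × likelihood for each component:
  π_I·p_I = 0.27 × 0.207813 = 0.0561095
  π_II·p_II = 0.36 × 0.257385 = 0.0926585
  π_III·p_III = 0.37 × 0.588025 = 0.217569
Normaliser: 0.0561095 + 0.0926585 + 0.217569 = 0.366337
Responsibility of Class III: 0.217569 / 0.366337 ≈ 0.594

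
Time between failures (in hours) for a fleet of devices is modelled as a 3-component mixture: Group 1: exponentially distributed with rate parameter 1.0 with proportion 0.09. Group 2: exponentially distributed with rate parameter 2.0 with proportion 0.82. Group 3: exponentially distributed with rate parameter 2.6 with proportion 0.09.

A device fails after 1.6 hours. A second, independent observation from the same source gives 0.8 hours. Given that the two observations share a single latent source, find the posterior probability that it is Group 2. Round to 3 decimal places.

Posterior ∝ prior × likelihood, so P(k | x) ∝ w_k f_k(x); normalise over all components.
Since both observations come from the same component, the likelihood for component k is f_k(x₁)·f_k(x₂).
  L_1 = [0.201897] × [0.449329] = 0.090718
  L_2 = [0.0815244] × [0.403793] = 0.032919
  L_3 = [0.0405797] × [0.324819] = 0.013181
Weight by the priors:
  w_1·L_1 = 0.09 × 0.090718 = 0.00816462
  w_2·L_2 = 0.82 × 0.032919 = 0.0269936
  w_3·L_3 = 0.09 × 0.013181 = 0.00118629
Marginal: 0.00816462 + 0.0269936 + 0.00118629 = 0.0363445
P(Group 2 | x₁,x₂) ≈ 0.743

0.743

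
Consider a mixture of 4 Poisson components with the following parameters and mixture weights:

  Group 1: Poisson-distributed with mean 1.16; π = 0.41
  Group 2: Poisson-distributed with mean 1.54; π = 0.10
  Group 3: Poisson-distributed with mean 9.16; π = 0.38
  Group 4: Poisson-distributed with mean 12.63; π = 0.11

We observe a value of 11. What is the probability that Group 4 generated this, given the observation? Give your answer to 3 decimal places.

By Bayes' theorem, P(k | x) = π_k f_k(x) / Σ_j π_j f_j(x).
Poisson probabilities:
  p_1 = e^(−1.16)·1.16^11/11! = 4.01884e-08
  p_2 = e^(−1.54)·1.54^11/11! = 6.20524e-07
  p_3 = e^(−9.16)·9.16^11/11! = 0.100359
  p_4 = e^(−12.63)·12.63^11/11! = 0.10694
Weight by the priors:
  π_1·p_1 = 0.41 × 4.01884e-08 = 1.64772e-08
  π_2·p_2 = 0.10 × 6.20524e-07 = 6.20524e-08
  π_3·p_3 = 0.38 × 0.100359 = 0.0381365
  π_4·p_4 = 0.11 × 0.10694 = 0.0117634
Marginal: 1.64772e-08 + 6.20524e-08 + 0.0381365 + 0.0117634 = 0.0499
P(Group 4 | 11) ≈ 0.236

0.236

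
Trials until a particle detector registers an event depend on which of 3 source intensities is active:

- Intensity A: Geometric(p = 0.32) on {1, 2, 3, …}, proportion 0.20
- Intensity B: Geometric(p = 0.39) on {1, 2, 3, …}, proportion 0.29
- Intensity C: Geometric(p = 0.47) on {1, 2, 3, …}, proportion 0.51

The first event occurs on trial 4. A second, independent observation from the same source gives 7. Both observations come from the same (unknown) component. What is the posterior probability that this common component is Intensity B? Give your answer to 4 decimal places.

0.3384

The responsibility of component k is π_k f_k(x) divided by Σ_j π_j f_j(x).
Since both observations come from the same component, the likelihood for component k is f_k(x₁)·f_k(x₂).
  f_A = [0.32·(1−0.32)^3 = 0.32·0.314432 = 0.100618] × [0.0316376] = 0.00318332
  f_B = [0.39·(1−0.39)^3 = 0.39·0.226981 = 0.0885226] × [0.0200929] = 0.00177868
  f_C = [0.47·(1−0.47)^3 = 0.47·0.148877 = 0.0699722] × [0.0104172] = 0.000728918
Unnormalised posteriors:
  π_A·f_A = 0.20 × 0.00318332 = 0.000636664
  π_B·f_B = 0.29 × 0.00177868 = 0.000515817
  π_C·f_C = 0.51 × 0.000728918 = 0.000371748
Denominator: 0.000636664 + 0.000515817 + 0.000371748 = 0.00152423
Responsibility of Intensity B: 0.000515817 / 0.00152423 ≈ 0.3384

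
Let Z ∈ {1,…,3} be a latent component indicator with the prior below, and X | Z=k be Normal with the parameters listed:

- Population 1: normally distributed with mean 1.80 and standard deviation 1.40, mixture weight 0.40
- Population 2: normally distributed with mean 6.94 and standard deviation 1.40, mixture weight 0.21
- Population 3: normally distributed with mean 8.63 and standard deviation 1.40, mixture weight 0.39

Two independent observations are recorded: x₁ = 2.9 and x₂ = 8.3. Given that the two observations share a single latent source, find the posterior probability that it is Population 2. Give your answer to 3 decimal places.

0.956

Posterior ∝ prior × likelihood, so P(k | x) ∝ π_k f_k(x); normalise over all components.
Since both observations come from the same component, the likelihood for component k is f_k(x₁)·f_k(x₂).
  p_1 = [(1/(1.40·√(2π)))·exp(−(2.9−1.80)²/(2·1.40²)) = 0.284959·exp(-0.30867) = 0.20928] × [5.94196e-06] = 1.24353e-06
  p_2 = [(1/(1.40·√(2π)))·exp(−(2.9−6.94)²/(2·1.40²)) = 0.284959·exp(-4.16367) = 0.0044312] × [0.177773] = 0.000787748
  p_3 = [(1/(1.40·√(2π)))·exp(−(2.9−8.63)²/(2·1.40²)) = 0.284959·exp(-8.37574) = 6.56515e-05] × [0.277151] = 1.81954e-05
Weight by the priors:
  π_1·p_1 = 0.40 × 1.24353e-06 = 4.97412e-07
  π_2·p_2 = 0.21 × 0.000787748 = 0.000165427
  π_3·p_3 = 0.39 × 1.81954e-05 = 7.0962e-06
Sum: 4.97412e-07 + 0.000165427 + 7.0962e-06 = 0.000173021
Responsibility of Population 2: 0.000165427 / 0.000173021 ≈ 0.956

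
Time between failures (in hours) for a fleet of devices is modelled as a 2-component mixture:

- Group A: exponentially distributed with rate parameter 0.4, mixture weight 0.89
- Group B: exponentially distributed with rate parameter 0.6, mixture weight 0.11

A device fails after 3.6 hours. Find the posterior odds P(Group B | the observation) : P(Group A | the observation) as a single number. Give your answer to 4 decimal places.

0.0902

Only the two components matter; the odds are (P(Z=i) f_i(x)) / (P(Z=j) f_j(x)).
Evaluate each component's likelihood at the observed value:
  L_A = 0.4·e^(−0.4·3.6) = 0.4·e^(−1.4400) = 0.0947711
  L_B = 0.6·e^(−0.6·3.6) = 0.6·e^(−2.1600) = 0.0691951
Odds = (0.11/0.89) × (0.0691951/0.0947711) = 0.123596 × 0.730128 ≈ 0.0902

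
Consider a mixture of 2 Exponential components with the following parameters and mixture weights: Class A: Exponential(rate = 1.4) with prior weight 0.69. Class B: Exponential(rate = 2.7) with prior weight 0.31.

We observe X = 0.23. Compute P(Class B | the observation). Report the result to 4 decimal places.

0.3912

By Bayes' theorem, P(k | x) = P(Z=k) f_k(x) / Σ_j P(Z=j) f_j(x).
Component likelihoods at x = 0.23:
  L_A = 1.4·e^(−1.4·0.23) = 1.4·e^(−0.3220) = 1.01458
  L_B = 2.7·e^(−2.7·0.23) = 2.7·e^(−0.6210) = 1.451
Prior × likelihood for each component:
  P(Z=A)·L_A = 0.69 × 1.01458 = 0.700058
  P(Z=B)·L_B = 0.31 × 1.451 = 0.449809
Denominator: 0.700058 + 0.449809 = 1.14987
So the posterior for Class B is 0.449809 / 1.14987 ≈ 0.3912.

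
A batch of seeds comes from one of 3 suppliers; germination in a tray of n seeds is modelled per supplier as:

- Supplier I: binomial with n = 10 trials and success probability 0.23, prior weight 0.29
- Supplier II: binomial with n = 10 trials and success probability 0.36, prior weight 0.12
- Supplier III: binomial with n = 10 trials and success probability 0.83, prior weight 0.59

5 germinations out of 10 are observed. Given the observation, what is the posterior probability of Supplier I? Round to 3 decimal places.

0.313

P(component k | x) = w_k·f_k(x) / marginal(x), where marginal(x) = Σ_j w_j·f_j(x).
Binomial probabilities:
  p_I = C(10,5)·0.23^5·0.77^5 = 252·0.000643634·0.270678 = 0.0439029
  p_II = C(10,5)·0.36^5·0.64^5 = 252·0.00604662·0.107374 = 0.163611
  p_III = C(10,5)·0.83^5·0.17^5 = 252·0.393904·0.000141986 = 0.014094
Unnormalised posteriors:
  w_I·p_I = 0.29 × 0.0439029 = 0.0127318
  w_II·p_II = 0.12 × 0.163611 = 0.0196333
  w_III·p_III = 0.59 × 0.014094 = 0.00831549
Denominator: 0.0127318 + 0.0196333 + 0.00831549 = 0.0406807
So the posterior for Supplier I is 0.0127318 / 0.0406807 ≈ 0.313.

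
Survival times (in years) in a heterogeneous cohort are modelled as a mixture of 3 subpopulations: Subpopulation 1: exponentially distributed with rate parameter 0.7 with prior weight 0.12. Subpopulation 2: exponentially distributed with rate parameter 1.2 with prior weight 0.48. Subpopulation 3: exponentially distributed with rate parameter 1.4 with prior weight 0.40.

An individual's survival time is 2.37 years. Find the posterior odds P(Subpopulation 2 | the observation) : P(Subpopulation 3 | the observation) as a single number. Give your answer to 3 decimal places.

1.652

Only the two components matter; the odds are (π_i f_i(x)) / (π_j f_j(x)).
Evaluate each component's likelihood at the observed value:
  f_1 = 0.13323
  f_2 = 0.0698309
  f_3 = 0.0507153
0.0335188 / 0.0202861 ≈ 1.652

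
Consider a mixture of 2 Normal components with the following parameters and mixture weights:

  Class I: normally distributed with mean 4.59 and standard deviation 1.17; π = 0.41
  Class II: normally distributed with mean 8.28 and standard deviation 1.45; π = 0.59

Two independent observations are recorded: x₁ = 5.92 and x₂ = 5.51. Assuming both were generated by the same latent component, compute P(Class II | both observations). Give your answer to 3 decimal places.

0.095

By Bayes' theorem, P(k | x) = π_k f_k(x) / Σ_j π_j f_j(x).
Since both observations come from the same component, the likelihood for component k is f_k(x₁)·f_k(x₂).
  f_I = [(1/(1.17·√(2π)))·exp(−(5.92−4.59)²/(2·1.17²)) = 0.340976·exp(-0.64610) = 0.1787] × [0.2503] = 0.0447287
  f_II = [(1/(1.45·√(2π)))·exp(−(5.92−8.28)²/(2·1.45²)) = 0.275133·exp(-1.32452) = 0.0731663] × [0.0443692] = 0.00324633
Prior × likelihood for each component:
  π_I·f_I = 0.41 × 0.0447287 = 0.0183388
  π_II·f_II = 0.59 × 0.00324633 = 0.00191533
Evidence: 0.0183388 + 0.00191533 = 0.0202541
Responsibility of Class II: 0.00191533 / 0.0202541 ≈ 0.095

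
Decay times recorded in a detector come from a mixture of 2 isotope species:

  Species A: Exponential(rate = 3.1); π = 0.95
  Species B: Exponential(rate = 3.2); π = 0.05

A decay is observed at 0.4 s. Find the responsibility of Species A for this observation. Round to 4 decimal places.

P(component k | x) = w_k·f_k(x) / marginal(x), where marginal(x) = Σ_j w_j·f_j(x).
Evaluate each component's likelihood at the observed value:
  f_A = 3.1·e^(−3.1·0.4) = 3.1·e^(−1.2400) = 0.897091
  f_B = 3.2·e^(−3.2·0.4) = 3.2·e^(−1.2800) = 0.889719
Prior × likelihood for each component:
  w_A·f_A = 0.95 × 0.897091 = 0.852237
  w_B·f_B = 0.05 × 0.889719 = 0.044486
Marginal: 0.852237 + 0.044486 = 0.896722
P(Species A | x) = 0.852237 / 0.896722 ≈ 0.9504

0.9504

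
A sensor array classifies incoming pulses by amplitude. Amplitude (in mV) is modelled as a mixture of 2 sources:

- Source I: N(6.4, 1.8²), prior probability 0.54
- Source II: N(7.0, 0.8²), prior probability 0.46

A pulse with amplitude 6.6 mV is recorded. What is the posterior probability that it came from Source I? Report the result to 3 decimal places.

0.370

Posterior ∝ prior × likelihood, so P(k | x) ∝ π_k f_k(x); normalise over all components.
Component likelihoods at x = 6.6 mV:
  f_I = (1/(1.8·√(2π)))·exp(−(6.6−6.4)²/(2·1.8²)) = 0.221635·exp(-0.00617) = 0.220271
  f_II = (1/(0.8·√(2π)))·exp(−(6.6−7.0)²/(2·0.8²)) = 0.498678·exp(-0.12500) = 0.440082
Unnormalised posteriors:
  π_I·f_I = 0.54 × 0.220271 = 0.118946
  π_II·f_II = 0.46 × 0.440082 = 0.202438
Sum: 0.118946 + 0.202438 = 0.321384
So the posterior for Source I is 0.118946 / 0.321384 ≈ 0.370.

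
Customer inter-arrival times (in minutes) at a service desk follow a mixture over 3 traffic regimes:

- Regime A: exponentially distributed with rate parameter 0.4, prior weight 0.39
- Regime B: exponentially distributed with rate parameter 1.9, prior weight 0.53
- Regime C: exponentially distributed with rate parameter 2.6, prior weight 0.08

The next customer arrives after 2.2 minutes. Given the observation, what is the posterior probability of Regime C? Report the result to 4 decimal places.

The responsibility of component k is P(Z=k) f_k(x) divided by Σ_j P(Z=j) f_j(x).
Component likelihoods at x = 2.2 minutes:
  f_A = 0.165913
  f_B = 0.0290672
  f_C = 0.00852725
Unnormalised posteriors:
  P(Z=A)·f_A = 0.39 × 0.165913 = 0.0647061
  P(Z=B)·f_B = 0.53 × 0.0290672 = 0.0154056
  P(Z=C)·f_C = 0.08 × 0.00852725 = 0.00068218
Denominator: 0.0647061 + 0.0154056 + 0.00068218 = 0.0807939
Responsibility of Regime C: 0.00068218 / 0.0807939 ≈ 0.0084

0.0084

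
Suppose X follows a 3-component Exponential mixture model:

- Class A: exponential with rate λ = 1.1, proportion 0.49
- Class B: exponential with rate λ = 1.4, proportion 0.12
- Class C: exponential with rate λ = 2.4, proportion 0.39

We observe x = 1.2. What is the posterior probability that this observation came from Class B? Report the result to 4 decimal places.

Apply Bayes' rule: the posterior for each component is proportional to its prior times its likelihood at x.
Evaluate each component's likelihood at the observed value:
  L_A = 1.1·e^(−1.1·1.2) = 1.1·e^(−1.3200) = 0.293849
  L_B = 1.4·e^(−1.4·1.2) = 1.4·e^(−1.6800) = 0.260924
  L_C = 2.4·e^(−2.4·1.2) = 2.4·e^(−2.8800) = 0.134723
Prior × likelihood for each component:
  w_A·L_A = 0.49 × 0.293849 = 0.143986
  w_B·L_B = 0.12 × 0.260924 = 0.0313108
  w_C·L_C = 0.39 × 0.134723 = 0.0525421
Denominator: 0.143986 + 0.0313108 + 0.0525421 = 0.227839
Responsibility of Class B: 0.0313108 / 0.227839 ≈ 0.1374

0.1374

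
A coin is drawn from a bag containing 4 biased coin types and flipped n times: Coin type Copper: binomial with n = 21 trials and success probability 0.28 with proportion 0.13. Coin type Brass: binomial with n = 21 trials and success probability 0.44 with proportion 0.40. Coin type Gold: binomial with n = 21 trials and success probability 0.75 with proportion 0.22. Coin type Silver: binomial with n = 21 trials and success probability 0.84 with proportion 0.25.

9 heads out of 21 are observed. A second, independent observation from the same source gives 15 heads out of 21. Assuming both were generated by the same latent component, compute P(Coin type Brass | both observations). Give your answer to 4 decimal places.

P(component k | x) = P(Z=k)·f_k(x) / marginal(x), where marginal(x) = Σ_j P(Z=j)·f_j(x).
Since both observations come from the same component, the likelihood for component k is f_k(x₁)·f_k(x₂).
  L_Copper = [C(21,9)·0.28^9·0.72^12 = 293930·1.05785e-05·0.0194084 = 0.0603471] × [3.85369e-05] = 2.32559e-06
  L_Brass = [C(21,9)·0.44^9·0.56^12 = 293930·0.000618122·0.000951166 = 0.172812] × [0.00750637] = 0.00129719
  L_Gold = [C(21,9)·0.75^9·0.25^12 = 293930·0.0750847·5.96046e-08 = 0.00131545] × [0.17704] = 0.000232888
  L_Silver = [C(21,9)·0.84^9·0.16^12 = 293930·0.208216·2.81475e-10 = 1.72265e-05] × [0.0665918] = 1.14714e-06
Unnormalised posteriors:
  P(Z=Copper)·L_Copper = 0.13 × 2.32559e-06 = 3.02327e-07
  P(Z=Brass)·L_Brass = 0.40 × 0.00129719 = 0.000518877
  P(Z=Gold)·L_Gold = 0.22 × 0.000232888 = 5.12353e-05
  P(Z=Silver)·L_Silver = 0.25 × 1.14714e-06 = 2.86786e-07
Normaliser: 3.02327e-07 + 0.000518877 + 5.12353e-05 + 2.86786e-07 = 0.000570701
So the posterior for Coin type Brass is 0.000518877 / 0.000570701 ≈ 0.9092.

0.9092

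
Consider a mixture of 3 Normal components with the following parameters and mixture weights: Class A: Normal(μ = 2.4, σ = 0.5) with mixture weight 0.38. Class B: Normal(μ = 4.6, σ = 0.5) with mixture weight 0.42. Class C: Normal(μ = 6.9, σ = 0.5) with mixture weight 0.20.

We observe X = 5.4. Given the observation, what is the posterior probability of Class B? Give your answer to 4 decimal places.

P(component k | x) = π_k·f_k(x) / marginal(x), where marginal(x) = Σ_j π_j·f_j(x).
Component likelihoods at x = 5.4:
  L_A = (1/(0.5·√(2π)))·exp(−(5.4−2.4)²/(2·0.5²)) = 0.797885·exp(-18.00000) = 1.21518e-08
  L_B = (1/(0.5·√(2π)))·exp(−(5.4−4.6)²/(2·0.5²)) = 0.797885·exp(-1.28000) = 0.221842
  L_C = (1/(0.5·√(2π)))·exp(−(5.4−6.9)²/(2·0.5²)) = 0.797885·exp(-4.50000) = 0.0088637
Multiply by the mixture weights:
  π_A·L_A = 0.38 × 1.21518e-08 = 4.61767e-09
  π_B·L_B = 0.42 × 0.221842 = 0.0931735
  π_C·L_C = 0.20 × 0.0088637 = 0.00177274
Denominator: 4.61767e-09 + 0.0931735 + 0.00177274 = 0.0949462
So the posterior for Class B is 0.0931735 / 0.0949462 ≈ 0.9813.

0.9813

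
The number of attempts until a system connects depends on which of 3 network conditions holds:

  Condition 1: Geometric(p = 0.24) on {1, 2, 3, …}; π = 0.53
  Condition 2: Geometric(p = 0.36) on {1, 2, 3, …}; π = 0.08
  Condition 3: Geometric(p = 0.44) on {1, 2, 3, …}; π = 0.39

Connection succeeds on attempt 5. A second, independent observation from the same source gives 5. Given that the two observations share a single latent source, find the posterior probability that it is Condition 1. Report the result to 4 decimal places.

0.7688

By Bayes' theorem, P(k | x) = π_k f_k(x) / Σ_j π_j f_j(x).
Since both observations come from the same component, the likelihood for component k is f_k(x₁)·f_k(x₂).
  p_1 = [0.24·(1−0.24)^4 = 0.24·0.333622 = 0.0800692] × [0.0800692] = 0.00641108
  p_2 = [0.36·(1−0.36)^4 = 0.36·0.167772 = 0.060398] × [0.060398] = 0.00364792
  p_3 = [0.44·(1−0.44)^4 = 0.44·0.098345 = 0.0432718] × [0.0432718] = 0.00187245
Multiply by the mixture weights:
  π_1·p_1 = 0.53 × 0.00641108 = 0.00339787
  π_2·p_2 = 0.08 × 0.00364792 = 0.000291833
  π_3·p_3 = 0.39 × 0.00187245 = 0.000730254
Denominator: 0.00339787 + 0.000291833 + 0.000730254 = 0.00441996
Responsibility of Condition 1: 0.00339787 / 0.00441996 ≈ 0.7688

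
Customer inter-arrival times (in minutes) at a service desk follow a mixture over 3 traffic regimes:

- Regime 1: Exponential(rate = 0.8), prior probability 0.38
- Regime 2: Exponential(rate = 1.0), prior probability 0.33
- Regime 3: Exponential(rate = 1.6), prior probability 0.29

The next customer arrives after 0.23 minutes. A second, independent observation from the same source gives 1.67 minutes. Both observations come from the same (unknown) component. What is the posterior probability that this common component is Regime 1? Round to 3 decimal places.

By Bayes' theorem, P(k | x) = P(Z=k) f_k(x) / Σ_j P(Z=j) f_j(x).
Since both observations come from the same component, the likelihood for component k is f_k(x₁)·f_k(x₂).
  L_1 = [0.8·e^(−0.8·0.23) = 0.8·e^(−0.1840) = 0.665549] × [0.210316] = 0.139976
  L_2 = [1.0·e^(−1.0·0.23) = 1.0·e^(−0.2300) = 0.794534] × [0.188247] = 0.149569
  L_3 = [1.6·e^(−1.6·0.23) = 1.6·e^(−0.3680) = 1.10739] × [0.110582] = 0.122457
Unnormalised posteriors:
  P(Z=1)·L_1 = 0.38 × 0.139976 = 0.0531907
  P(Z=2)·L_2 = 0.33 × 0.149569 = 0.0493576
  P(Z=3)·L_3 = 0.29 × 0.122457 = 0.0355126
Sum: 0.0531907 + 0.0493576 + 0.0355126 = 0.138061
So the posterior for Regime 1 is 0.0531907 / 0.138061 ≈ 0.385.

0.385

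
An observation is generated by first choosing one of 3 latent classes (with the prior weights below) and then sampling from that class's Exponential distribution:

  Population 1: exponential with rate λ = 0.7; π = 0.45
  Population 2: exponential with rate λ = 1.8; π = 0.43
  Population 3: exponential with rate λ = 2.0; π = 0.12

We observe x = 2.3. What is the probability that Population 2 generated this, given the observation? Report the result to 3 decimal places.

Apply Bayes' rule: the posterior for each component is proportional to its prior times its likelihood at x.
Evaluate each component's likelihood at the observed value:
  f_1 = 0.7·e^(−0.7·2.3) = 0.7·e^(−1.6100) = 0.139921
  f_2 = 1.8·e^(−1.8·2.3) = 1.8·e^(−4.1400) = 0.0286611
  f_3 = 2.0·e^(−2.0·2.3) = 2.0·e^(−4.6000) = 0.0201037
Weight by the priors:
  P(Z=1)·f_1 = 0.45 × 0.139921 = 0.0629646
  P(Z=2)·f_2 = 0.43 × 0.0286611 = 0.0123243
  P(Z=3)·f_3 = 0.12 × 0.0201037 = 0.00241244
Sum: 0.0629646 + 0.0123243 + 0.00241244 = 0.0777013
Responsibility of Population 2: 0.0123243 / 0.0777013 ≈ 0.159

0.159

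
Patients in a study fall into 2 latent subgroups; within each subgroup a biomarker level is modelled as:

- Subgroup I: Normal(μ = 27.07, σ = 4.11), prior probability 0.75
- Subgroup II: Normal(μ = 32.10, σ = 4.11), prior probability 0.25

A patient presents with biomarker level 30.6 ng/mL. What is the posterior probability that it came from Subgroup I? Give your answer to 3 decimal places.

Posterior ∝ prior × likelihood, so P(k | x) ∝ π_k f_k(x); normalise over all components.
Normal densities:
  p_I = 0.0671249
  p_II = 0.0908123
Weight by the priors:
  π_I·p_I = 0.75 × 0.0671249 = 0.0503437
  π_II·p_II = 0.25 × 0.0908123 = 0.0227031
Normaliser: 0.0503437 + 0.0227031 = 0.0730468
So the posterior for Subgroup I is 0.0503437 / 0.0730468 ≈ 0.689.

0.689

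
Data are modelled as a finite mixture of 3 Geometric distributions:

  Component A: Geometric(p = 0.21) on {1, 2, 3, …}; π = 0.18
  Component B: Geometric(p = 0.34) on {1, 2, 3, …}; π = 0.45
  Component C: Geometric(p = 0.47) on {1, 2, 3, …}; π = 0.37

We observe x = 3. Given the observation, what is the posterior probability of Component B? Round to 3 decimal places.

Apply Bayes' rule: the posterior for each component is proportional to its prior times its likelihood at x.
Component likelihoods at x = 3:
  L_A = 0.131061
  L_B = 0.148104
  L_C = 0.132023
Prior × likelihood for each component:
  π_A·L_A = 0.18 × 0.131061 = 0.023591
  π_B·L_B = 0.45 × 0.148104 = 0.0666468
  π_C·L_C = 0.37 × 0.132023 = 0.0488485
Sum: 0.023591 + 0.0666468 + 0.0488485 = 0.139086
P(Component B | 3) ≈ 0.479

0.479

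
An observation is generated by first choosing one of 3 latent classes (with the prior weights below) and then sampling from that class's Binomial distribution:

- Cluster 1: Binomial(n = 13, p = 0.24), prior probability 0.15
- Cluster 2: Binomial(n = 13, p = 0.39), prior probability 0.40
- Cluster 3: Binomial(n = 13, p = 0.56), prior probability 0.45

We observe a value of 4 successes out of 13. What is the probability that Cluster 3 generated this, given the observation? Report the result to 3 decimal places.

P(component k | x) = w_k·f_k(x) / marginal(x), where marginal(x) = Σ_j w_j·f_j(x).
Evaluate each component's likelihood at the observed value:
  L_1 = C(13,4)·0.24^4·0.76^9 = 715·0.00331776·0.0845906 = 0.200666
  L_2 = C(13,4)·0.39^4·0.61^9 = 715·0.0231344·0.0116941 = 0.193434
  L_3 = C(13,4)·0.56^4·0.44^9 = 715·0.098345·0.000618122 = 0.0434643
Multiply by the mixture weights:
  w_1·L_1 = 0.15 × 0.200666 = 0.0300999
  w_2·L_2 = 0.40 × 0.193434 = 0.0773736
  w_3·L_3 = 0.45 × 0.0434643 = 0.0195589
Evidence: 0.0300999 + 0.0773736 + 0.0195589 = 0.127032
So the posterior for Cluster 3 is 0.0195589 / 0.127032 ≈ 0.154.

0.154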